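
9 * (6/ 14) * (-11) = -297/7 = -42.43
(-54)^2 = 2916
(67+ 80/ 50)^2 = 117649/25 = 4705.96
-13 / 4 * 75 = -975/4 = -243.75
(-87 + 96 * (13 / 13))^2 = 81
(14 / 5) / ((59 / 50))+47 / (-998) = 136947/58882 = 2.33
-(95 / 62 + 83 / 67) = -11511/4154 = -2.77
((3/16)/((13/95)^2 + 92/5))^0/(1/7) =7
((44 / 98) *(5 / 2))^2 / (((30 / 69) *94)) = 13915/451388 = 0.03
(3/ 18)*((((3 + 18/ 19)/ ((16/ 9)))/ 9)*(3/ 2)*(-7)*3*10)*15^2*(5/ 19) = -8859375/11552 = -766.91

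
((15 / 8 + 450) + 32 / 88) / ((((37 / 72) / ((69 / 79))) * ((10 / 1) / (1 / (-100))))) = -24713937/32153000 = -0.77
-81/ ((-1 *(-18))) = -9/2 = -4.50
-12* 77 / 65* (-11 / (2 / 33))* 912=152947872/65 = 2353044.18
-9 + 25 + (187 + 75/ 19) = 206.95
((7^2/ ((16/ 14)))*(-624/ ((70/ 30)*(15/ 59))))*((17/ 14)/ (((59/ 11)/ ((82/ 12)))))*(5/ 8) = -697697/16 = -43606.06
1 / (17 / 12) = 12/17 = 0.71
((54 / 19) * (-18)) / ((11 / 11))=-972/19 = -51.16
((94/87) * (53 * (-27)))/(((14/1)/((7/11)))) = -22419/319 = -70.28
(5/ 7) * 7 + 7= 12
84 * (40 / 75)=224/5 = 44.80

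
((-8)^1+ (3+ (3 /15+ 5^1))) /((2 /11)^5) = 161051/160 = 1006.57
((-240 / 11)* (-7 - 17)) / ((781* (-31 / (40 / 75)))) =-3072/266321 = -0.01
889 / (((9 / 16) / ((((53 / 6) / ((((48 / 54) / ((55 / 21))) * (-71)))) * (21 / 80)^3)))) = -76188189/7270400 = -10.48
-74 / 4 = -37/2 = -18.50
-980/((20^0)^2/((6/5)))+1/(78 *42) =-3852575/3276 = -1176.00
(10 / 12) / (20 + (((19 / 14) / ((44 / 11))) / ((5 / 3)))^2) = 196000/4713747 = 0.04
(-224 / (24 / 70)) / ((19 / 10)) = -19600/57 = -343.86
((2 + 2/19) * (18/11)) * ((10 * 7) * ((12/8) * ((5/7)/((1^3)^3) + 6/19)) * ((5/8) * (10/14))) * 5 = 23118750/27797 = 831.70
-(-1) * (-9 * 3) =-27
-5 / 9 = -0.56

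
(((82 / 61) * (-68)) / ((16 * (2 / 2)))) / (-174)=697/21228 = 0.03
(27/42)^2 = 81/196 = 0.41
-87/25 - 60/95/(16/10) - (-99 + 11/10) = 44662/475 = 94.03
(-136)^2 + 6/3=18498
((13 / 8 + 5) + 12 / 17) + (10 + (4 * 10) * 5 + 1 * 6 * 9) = 36901/136 = 271.33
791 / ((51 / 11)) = 8701/51 = 170.61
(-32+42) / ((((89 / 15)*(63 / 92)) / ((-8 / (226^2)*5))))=-46000/23865261 = 0.00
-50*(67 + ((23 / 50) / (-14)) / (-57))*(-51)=45446491/266 = 170851.47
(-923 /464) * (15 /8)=-13845/3712 = -3.73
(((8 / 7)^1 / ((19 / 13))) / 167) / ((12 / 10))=260/66633 = 0.00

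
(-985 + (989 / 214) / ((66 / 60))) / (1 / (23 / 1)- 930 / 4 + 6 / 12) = 5310240/1255859 = 4.23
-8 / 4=-2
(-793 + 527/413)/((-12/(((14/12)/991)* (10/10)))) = 54497/701628 = 0.08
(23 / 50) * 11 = 253/50 = 5.06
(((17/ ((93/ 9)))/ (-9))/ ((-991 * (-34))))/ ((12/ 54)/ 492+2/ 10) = -1845/68169899 = 0.00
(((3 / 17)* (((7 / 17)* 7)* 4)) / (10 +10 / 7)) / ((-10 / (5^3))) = -5145/2312 = -2.23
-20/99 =-0.20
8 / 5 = 1.60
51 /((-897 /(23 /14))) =-17/182 = -0.09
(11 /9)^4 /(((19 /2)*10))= 14641/623295 = 0.02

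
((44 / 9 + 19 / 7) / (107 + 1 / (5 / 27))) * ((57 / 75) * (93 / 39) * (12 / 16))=282131/3068520 = 0.09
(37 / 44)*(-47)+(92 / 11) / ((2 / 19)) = 1757/44 = 39.93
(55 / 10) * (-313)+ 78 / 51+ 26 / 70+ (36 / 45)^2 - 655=-2373.96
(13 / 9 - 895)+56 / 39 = -104378/117 = -892.12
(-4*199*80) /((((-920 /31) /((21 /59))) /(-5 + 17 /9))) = -9672992/4071 = -2376.07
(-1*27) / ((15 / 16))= -144/5 = -28.80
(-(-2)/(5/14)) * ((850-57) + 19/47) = 208824/47 = 4443.06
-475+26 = -449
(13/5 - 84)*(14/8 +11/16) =-15873/80 = -198.41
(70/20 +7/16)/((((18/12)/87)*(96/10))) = 3045/128 = 23.79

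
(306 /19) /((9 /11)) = 374/19 = 19.68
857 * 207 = 177399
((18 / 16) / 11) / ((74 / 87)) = 783/6512 = 0.12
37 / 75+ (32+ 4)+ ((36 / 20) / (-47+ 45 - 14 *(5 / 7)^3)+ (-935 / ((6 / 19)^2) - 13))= -122053157/13050 = -9352.73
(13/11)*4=52/11 = 4.73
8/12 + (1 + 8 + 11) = 62/3 = 20.67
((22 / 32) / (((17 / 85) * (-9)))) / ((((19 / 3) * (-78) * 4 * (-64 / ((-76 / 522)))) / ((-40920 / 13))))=-93775/67751424 = 0.00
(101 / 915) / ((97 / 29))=2929/88755 = 0.03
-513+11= -502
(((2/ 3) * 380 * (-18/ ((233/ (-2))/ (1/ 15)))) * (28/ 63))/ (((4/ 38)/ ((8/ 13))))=184832/27261 = 6.78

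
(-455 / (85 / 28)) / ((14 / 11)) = -2002/17 = -117.76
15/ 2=7.50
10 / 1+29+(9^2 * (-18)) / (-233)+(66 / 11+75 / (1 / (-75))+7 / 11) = -5573.11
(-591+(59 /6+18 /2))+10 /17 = -58301/102 = -571.58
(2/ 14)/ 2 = 1/14 = 0.07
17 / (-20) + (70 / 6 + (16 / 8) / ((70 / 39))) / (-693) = -22979/26460 = -0.87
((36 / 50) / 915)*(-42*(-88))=22176/7625 = 2.91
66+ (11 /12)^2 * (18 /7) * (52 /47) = 45001/658 = 68.39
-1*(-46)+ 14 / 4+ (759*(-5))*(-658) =4994319/2 = 2497159.50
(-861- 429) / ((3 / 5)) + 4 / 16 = -8599/4 = -2149.75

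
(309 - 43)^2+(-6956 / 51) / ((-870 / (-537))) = 522618058/7395 = 70671.81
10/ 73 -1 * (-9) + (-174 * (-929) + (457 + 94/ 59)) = 698223836/4307 = 162113.73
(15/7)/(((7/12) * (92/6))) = 270/1127 = 0.24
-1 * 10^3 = -1000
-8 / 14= -4/7 = -0.57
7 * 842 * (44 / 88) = 2947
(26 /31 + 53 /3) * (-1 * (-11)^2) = -208241/93 = -2239.15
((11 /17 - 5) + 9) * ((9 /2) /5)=711/170 = 4.18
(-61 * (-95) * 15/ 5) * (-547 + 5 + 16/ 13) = -122216550/13 = -9401273.08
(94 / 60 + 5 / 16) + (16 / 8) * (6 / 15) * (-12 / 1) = -1853/240 = -7.72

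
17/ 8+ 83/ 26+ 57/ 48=1353/208 = 6.50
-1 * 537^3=-154854153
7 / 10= 0.70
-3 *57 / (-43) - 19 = -646/43 = -15.02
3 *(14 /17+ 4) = 246/17 = 14.47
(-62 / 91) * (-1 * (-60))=-3720/91 = -40.88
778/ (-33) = -778/33 = -23.58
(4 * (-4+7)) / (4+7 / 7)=12/5 = 2.40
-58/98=-29/49 = -0.59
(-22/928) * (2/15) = -11/3480 = 0.00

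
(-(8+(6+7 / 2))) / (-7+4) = 35/6 = 5.83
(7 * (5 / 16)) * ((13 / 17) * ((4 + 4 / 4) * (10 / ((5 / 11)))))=25025/136 = 184.01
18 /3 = 6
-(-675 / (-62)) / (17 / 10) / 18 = -375/1054 = -0.36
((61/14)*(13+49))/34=1891/238 = 7.95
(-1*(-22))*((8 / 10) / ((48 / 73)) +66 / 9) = 188.10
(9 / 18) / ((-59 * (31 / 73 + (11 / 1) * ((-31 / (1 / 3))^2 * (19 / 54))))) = -219/865067617 = 0.00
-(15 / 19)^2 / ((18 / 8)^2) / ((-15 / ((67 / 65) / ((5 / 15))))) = 1072/42237 = 0.03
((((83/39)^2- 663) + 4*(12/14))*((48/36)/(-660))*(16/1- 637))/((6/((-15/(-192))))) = -80203691/7495488 = -10.70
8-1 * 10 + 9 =7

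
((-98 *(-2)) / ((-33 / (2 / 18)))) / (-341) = 196/101277 = 0.00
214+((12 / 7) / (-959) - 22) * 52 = -6243714/6713 = -930.09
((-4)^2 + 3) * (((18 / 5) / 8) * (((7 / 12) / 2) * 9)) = 3591/160 = 22.44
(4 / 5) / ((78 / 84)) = 0.86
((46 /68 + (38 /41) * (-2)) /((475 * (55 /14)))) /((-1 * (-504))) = -547/437019000 = 0.00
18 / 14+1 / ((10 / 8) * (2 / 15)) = 51/7 = 7.29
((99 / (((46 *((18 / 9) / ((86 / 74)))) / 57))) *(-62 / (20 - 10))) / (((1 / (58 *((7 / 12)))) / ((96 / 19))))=-321471612/4255 = -75551.50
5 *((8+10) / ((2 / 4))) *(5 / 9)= 100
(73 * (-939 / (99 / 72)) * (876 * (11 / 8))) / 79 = -60047172/79 = -760090.78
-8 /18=-4/9 = -0.44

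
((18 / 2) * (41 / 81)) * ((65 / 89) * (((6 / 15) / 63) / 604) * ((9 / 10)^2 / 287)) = 13/131702200 = 0.00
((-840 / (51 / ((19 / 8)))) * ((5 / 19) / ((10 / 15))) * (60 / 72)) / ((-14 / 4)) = 125/34 = 3.68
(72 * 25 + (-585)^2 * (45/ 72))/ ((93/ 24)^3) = 110433600/29791 = 3706.95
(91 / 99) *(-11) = -91/9 = -10.11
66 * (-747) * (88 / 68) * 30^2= -976179600/17 = -57422329.41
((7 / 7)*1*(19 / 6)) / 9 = 19/54 = 0.35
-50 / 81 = -0.62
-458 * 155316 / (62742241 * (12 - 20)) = 8891841/62742241 = 0.14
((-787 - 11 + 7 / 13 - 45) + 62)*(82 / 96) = -69331/104 = -666.64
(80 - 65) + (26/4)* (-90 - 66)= -999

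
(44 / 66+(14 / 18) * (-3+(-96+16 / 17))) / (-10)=11567/1530 = 7.56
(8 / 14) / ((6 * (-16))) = -1/168 = -0.01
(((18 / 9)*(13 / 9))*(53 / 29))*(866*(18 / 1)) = 2386696/29 = 82299.86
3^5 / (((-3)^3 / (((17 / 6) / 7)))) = -51/14 = -3.64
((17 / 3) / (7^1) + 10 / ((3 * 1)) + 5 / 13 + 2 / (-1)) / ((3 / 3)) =230/91 = 2.53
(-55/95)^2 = 121/361 = 0.34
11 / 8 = 1.38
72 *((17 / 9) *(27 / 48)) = 153/2 = 76.50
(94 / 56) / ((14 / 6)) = 141/196 = 0.72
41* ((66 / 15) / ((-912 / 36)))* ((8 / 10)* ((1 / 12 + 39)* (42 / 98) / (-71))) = 90651/67450 = 1.34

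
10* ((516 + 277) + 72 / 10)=8002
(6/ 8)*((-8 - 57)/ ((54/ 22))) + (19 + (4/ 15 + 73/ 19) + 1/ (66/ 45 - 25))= 3869471/1207260 = 3.21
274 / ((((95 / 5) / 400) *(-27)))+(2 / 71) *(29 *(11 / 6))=-7727051/36423 = -212.15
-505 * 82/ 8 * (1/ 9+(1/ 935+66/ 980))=-613079191/659736 = -929.28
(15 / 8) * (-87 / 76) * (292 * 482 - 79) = -183567825/608 = -301920.76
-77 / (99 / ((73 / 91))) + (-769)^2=69189164/117 = 591360.38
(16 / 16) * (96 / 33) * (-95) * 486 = -1477440/11 = -134312.73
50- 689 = -639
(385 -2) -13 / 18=6881/18 = 382.28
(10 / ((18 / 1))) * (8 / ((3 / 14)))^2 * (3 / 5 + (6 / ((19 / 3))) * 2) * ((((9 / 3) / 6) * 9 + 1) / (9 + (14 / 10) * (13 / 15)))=68129600/65493 = 1040.26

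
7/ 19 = 0.37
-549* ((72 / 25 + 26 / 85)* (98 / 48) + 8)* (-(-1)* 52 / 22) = -175981767/9350 = -18821.58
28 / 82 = 14/41 = 0.34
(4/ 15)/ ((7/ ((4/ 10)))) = 8/525 = 0.02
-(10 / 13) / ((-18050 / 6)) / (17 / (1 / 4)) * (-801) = -2403/797810 = 0.00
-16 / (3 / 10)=-160/3 = -53.33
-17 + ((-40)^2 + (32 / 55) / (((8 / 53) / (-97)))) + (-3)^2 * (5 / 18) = 133277/110 = 1211.61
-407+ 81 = -326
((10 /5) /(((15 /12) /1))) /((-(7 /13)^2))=-1352/245 = -5.52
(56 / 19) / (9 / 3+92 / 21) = 1176/2945 = 0.40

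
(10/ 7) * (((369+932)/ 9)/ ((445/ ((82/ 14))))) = 106682/39249 = 2.72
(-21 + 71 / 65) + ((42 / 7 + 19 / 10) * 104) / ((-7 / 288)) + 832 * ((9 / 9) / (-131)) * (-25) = -401309742/11921 = -33664.10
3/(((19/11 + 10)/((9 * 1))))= 99/43 = 2.30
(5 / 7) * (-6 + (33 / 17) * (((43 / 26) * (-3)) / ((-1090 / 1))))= -2886423/674492 = -4.28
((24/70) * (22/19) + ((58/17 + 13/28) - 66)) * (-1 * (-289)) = -47451981/2660 = -17839.09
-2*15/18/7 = -5/21 = -0.24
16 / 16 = 1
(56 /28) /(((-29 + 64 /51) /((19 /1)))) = -1938/1415 = -1.37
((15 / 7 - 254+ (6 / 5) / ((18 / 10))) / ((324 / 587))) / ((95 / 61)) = -292.21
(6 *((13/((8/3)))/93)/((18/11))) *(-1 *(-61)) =8723/744 = 11.72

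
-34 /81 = -0.42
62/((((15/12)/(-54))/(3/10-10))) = 25980.48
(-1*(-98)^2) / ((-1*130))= 4802/65 = 73.88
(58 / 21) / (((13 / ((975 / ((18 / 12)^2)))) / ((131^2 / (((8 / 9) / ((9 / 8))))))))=111975525/56 = 1999562.95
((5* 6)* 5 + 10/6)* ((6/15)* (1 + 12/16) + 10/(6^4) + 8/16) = 356083/1944 = 183.17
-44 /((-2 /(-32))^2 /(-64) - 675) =720896/11059201 = 0.07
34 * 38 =1292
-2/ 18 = -1/9 = -0.11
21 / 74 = 0.28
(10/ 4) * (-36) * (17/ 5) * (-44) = 13464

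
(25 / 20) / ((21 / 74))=185/42 = 4.40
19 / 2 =9.50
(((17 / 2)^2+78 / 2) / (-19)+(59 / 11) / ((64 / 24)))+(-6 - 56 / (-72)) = -136427/15048 = -9.07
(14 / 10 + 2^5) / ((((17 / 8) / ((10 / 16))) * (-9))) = -1.09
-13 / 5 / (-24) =13/120 = 0.11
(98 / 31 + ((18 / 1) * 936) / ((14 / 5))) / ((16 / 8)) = 653203/217 = 3010.15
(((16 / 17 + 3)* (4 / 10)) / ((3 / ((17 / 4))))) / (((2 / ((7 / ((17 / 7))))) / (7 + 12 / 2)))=42679/1020 = 41.84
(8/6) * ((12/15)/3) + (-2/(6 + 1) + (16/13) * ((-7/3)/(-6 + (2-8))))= 422/1365 = 0.31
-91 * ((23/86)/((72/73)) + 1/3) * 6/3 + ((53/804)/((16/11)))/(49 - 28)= -425984969/3872064 = -110.01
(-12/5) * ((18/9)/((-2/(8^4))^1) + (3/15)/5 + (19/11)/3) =13514768/1375 = 9828.92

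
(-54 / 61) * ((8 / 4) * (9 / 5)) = -972/305 = -3.19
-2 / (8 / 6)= -3/2 = -1.50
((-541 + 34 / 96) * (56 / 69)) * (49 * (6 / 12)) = -8901193/828 = -10750.23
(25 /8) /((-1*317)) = -25/2536 = -0.01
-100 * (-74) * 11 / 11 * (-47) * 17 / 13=-5912600/13 = -454815.38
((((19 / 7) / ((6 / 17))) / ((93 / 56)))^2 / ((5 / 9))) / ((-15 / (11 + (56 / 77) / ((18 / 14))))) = -382261456/12843765 = -29.76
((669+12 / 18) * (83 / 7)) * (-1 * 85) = -2024785/3 = -674928.33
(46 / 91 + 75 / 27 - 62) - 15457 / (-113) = 7225226/92547 = 78.07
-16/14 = -8/7 = -1.14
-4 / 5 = -0.80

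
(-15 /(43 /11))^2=14.72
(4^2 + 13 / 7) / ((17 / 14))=250/17 = 14.71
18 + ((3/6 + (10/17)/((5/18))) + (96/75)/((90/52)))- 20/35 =5565391/267750 = 20.79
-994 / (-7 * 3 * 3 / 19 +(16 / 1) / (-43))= 269.53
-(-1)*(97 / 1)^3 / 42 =912673/42 = 21730.31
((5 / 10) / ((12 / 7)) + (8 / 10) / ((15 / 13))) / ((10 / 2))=197/1000 = 0.20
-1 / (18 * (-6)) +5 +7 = 12.01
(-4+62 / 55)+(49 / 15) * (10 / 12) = -149/990 = -0.15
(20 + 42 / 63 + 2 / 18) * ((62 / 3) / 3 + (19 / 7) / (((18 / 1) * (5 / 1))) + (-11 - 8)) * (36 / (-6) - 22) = 948838/135 = 7028.43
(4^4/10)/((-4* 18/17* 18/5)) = -136/81 = -1.68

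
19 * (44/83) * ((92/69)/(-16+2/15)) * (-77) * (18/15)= 110352/1411 = 78.21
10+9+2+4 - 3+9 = 31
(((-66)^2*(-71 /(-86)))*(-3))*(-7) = 3247398/43 = 75520.88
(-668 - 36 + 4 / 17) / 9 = -78.20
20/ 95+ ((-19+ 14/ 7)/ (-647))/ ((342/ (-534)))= 329/1941 = 0.17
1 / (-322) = -1/322 = 0.00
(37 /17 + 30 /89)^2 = 14462809/2289169 = 6.32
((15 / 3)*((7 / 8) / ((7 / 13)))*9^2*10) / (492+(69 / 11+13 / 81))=23455575/1776416 = 13.20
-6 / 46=-3/23 = -0.13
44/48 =11/12 = 0.92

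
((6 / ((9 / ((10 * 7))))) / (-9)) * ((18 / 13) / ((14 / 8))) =-160/39 = -4.10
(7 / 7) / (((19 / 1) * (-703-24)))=-1/13813 = 0.00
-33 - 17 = -50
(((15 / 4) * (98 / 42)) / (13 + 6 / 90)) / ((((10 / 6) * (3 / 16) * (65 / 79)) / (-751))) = -1955.90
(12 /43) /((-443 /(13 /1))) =-156/19049 = -0.01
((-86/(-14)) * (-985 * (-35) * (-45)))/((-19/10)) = 95298750/19 = 5015723.68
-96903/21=-32301/7 = -4614.43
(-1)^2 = 1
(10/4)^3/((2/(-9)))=-1125/16 = -70.31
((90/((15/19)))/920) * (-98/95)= -147/1150 = -0.13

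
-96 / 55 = -1.75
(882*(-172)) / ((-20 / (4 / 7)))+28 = 21812/5 = 4362.40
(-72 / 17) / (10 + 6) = -9/34 = -0.26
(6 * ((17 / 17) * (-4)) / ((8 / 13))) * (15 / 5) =-117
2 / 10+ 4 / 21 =41/105 = 0.39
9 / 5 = 1.80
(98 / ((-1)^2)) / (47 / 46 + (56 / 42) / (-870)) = 840420/8749 = 96.06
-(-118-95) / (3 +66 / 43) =3053/65 = 46.97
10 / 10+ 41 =42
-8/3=-2.67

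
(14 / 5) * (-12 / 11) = -168/55 = -3.05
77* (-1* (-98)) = 7546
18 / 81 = 2/9 = 0.22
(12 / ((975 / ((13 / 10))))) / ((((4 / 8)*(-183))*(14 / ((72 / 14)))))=-24/373625 = 0.00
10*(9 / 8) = 45/4 = 11.25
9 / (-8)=-9/8 = -1.12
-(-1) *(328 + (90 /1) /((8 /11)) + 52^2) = 12623/4 = 3155.75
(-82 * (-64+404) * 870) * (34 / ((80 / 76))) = -783455880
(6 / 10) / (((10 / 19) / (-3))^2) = 9747/500 = 19.49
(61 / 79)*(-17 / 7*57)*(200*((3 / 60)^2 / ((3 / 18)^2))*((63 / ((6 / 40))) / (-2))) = 31918860/79 = 404036.20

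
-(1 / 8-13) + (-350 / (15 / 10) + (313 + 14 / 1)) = 2557/24 = 106.54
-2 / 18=-1/9 = -0.11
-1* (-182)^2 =-33124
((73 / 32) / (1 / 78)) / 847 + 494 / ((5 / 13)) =87045179/67760 = 1284.61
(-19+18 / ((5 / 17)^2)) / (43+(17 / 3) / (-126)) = 1786806/405925 = 4.40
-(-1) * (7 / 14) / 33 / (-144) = -1/9504 = 0.00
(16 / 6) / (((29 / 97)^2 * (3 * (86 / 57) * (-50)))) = -357542/2712225 = -0.13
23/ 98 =0.23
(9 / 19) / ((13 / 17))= 153/247 = 0.62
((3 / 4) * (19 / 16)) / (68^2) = 57/295936 = 0.00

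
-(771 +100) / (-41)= 871/41 = 21.24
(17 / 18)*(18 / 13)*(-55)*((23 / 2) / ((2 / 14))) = -150535/26 = -5789.81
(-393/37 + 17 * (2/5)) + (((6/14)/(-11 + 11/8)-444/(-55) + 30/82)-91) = -353343121/4088315 = -86.43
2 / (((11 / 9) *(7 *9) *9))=2/693 = 0.00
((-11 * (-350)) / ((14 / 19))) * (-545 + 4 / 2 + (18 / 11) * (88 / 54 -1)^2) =-229536625/81 = -2833785.49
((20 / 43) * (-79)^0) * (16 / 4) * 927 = 74160/43 = 1724.65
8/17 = 0.47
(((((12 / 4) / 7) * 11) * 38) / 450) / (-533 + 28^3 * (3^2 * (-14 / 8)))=-209/181795425 = 0.00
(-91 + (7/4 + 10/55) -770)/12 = -71.59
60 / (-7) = -60/7 = -8.57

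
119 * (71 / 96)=8449/96 = 88.01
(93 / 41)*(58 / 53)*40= 215760/2173 = 99.29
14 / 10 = 7/5 = 1.40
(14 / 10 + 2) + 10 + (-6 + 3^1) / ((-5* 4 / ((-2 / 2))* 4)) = 1069/80 = 13.36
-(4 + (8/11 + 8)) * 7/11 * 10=-9800/121 = -80.99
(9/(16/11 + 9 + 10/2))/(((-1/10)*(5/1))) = -99/85 = -1.16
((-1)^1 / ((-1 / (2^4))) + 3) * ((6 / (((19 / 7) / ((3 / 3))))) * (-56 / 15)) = -784/5 = -156.80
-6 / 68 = -3/34 = -0.09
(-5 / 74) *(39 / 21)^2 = -845/3626 = -0.23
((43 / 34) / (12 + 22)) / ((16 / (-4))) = -43/4624 = -0.01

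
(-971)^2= 942841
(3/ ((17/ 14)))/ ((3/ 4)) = 56/17 = 3.29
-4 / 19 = -0.21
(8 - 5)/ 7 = 3/7 = 0.43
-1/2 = -0.50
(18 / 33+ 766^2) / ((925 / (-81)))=-51380.84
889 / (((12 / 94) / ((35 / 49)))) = 29845/6 = 4974.17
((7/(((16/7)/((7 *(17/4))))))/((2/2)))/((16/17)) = 99127/1024 = 96.80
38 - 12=26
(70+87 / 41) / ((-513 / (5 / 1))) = -14785/21033 = -0.70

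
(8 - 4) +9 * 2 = 22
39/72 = 13/24 = 0.54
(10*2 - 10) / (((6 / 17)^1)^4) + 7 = 422141/648 = 651.45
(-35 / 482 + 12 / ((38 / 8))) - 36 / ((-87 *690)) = 74959101/30541930 = 2.45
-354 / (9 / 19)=-2242/3 = -747.33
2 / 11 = 0.18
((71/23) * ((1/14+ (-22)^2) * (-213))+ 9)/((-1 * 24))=34161891/2576 = 13261.60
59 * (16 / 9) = 104.89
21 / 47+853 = 40112/47 = 853.45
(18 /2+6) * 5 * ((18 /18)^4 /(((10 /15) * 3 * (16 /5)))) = 375/32 = 11.72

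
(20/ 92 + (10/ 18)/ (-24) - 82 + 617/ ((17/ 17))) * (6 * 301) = 800312345/828 = 966560.80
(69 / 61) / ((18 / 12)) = 46/61 = 0.75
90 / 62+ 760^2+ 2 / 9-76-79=161107622/279 = 577446.67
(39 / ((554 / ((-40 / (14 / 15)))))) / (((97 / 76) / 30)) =-70.92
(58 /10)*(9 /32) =1.63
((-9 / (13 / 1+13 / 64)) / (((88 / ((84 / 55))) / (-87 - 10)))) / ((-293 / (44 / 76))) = -586656/258726325 = 0.00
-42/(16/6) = -63/4 = -15.75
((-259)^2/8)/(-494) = -67081/3952 = -16.97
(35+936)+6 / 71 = 68947/71 = 971.08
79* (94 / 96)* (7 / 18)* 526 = 6835633/432 = 15823.22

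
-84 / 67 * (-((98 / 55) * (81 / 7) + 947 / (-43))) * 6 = -1674792/158455 = -10.57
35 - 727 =-692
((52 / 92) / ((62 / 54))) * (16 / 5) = 5616/3565 = 1.58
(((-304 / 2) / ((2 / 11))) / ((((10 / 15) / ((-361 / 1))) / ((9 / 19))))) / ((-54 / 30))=-119130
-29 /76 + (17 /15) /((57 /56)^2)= 138863/194940 = 0.71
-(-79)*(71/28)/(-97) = -5609/2716 = -2.07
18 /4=9/2 = 4.50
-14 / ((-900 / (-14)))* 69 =-15.03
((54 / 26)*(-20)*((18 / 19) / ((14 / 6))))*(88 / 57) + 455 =14091845/32851 = 428.96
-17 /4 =-4.25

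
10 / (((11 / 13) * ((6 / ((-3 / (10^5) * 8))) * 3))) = -13/82500 = 0.00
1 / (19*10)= 1/190 = 0.01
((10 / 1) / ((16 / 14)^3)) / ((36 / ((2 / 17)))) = 1715/78336 = 0.02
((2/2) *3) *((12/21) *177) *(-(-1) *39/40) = 20709/70 = 295.84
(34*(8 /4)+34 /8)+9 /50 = 7243/100 = 72.43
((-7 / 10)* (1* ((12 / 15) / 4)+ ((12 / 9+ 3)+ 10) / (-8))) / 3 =1337/3600 = 0.37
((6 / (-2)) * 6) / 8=-9/4 = -2.25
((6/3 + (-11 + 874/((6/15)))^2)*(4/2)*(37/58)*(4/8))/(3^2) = 335004.38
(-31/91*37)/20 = -1147/1820 = -0.63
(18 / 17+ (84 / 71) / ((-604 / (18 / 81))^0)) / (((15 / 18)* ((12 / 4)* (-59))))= -5412/356065 = -0.02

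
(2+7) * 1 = 9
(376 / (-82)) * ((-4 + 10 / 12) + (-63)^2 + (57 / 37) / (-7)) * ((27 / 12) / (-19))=2153.34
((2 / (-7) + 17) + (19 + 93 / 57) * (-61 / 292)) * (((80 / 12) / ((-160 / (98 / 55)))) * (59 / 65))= -49738829/59502300 = -0.84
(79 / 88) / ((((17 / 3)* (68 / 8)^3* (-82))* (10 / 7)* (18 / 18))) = -1659/753359420 = 0.00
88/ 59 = 1.49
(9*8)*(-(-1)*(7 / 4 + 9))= 774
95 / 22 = 4.32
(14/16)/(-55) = -7/440 = -0.02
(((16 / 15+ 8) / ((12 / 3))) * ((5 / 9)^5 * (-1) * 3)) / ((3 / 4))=-0.48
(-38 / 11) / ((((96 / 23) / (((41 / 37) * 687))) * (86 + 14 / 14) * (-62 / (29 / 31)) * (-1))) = -4102993/37548192 = -0.11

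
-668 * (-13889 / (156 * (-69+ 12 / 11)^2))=280655023/21762351 = 12.90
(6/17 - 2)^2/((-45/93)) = -24304/4335 = -5.61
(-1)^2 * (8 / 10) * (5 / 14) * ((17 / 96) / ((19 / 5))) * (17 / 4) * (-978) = -235535/4256 = -55.34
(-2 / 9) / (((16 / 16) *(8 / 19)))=-19/36 = -0.53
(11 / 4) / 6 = 11/24 = 0.46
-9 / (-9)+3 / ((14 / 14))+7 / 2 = 7.50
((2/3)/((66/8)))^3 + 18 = 17465894/970299 = 18.00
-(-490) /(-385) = -14/11 = -1.27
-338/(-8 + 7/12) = 4056/89 = 45.57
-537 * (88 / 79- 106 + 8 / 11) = 48606018/869 = 55933.28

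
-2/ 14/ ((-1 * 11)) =1/77 = 0.01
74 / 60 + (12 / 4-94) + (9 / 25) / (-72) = -89.77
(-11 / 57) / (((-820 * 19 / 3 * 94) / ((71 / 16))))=781/445214080 = 0.00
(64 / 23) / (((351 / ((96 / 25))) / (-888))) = -606208/22425 = -27.03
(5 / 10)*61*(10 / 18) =305/18 = 16.94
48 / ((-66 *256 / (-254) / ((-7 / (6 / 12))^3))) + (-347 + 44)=-50227/22 = -2283.05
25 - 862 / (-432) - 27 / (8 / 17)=-3281/108 = -30.38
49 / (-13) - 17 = -20.77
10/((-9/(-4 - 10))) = 140/9 = 15.56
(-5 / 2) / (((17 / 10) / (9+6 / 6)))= -250/17 = -14.71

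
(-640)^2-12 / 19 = 7782388/19 = 409599.37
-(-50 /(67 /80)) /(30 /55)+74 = 36874/201 = 183.45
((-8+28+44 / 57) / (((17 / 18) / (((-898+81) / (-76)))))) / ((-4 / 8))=-152736/323 = -472.87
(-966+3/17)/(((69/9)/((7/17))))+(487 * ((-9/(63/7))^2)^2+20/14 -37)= 399.56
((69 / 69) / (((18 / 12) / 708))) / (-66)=-236/33 = -7.15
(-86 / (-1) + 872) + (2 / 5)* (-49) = 4692/5 = 938.40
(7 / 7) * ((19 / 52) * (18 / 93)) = 57/806 = 0.07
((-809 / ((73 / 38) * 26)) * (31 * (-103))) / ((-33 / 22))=-98159206/2847 = -34478.12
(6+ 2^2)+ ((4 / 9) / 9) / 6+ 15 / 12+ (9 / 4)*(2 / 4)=24073/1944 = 12.38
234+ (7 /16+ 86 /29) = 110155/464 = 237.40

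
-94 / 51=-1.84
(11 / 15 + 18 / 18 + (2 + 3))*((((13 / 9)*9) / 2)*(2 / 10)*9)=3939/50 = 78.78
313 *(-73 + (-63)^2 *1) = 1219448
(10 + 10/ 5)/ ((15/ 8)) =32/5 = 6.40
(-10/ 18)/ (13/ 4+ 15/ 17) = -340/2529 = -0.13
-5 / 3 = -1.67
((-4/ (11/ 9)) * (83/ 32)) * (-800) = 74700/11 = 6790.91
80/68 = 20/17 = 1.18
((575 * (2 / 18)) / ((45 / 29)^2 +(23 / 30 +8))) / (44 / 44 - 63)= -2417875/26219769 = -0.09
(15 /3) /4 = 5/4 = 1.25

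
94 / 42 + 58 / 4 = 703/42 = 16.74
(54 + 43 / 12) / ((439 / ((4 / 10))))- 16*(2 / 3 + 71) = -15100909/13170 = -1146.61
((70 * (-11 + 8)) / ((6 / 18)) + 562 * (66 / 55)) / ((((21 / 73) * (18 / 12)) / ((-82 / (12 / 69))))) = -48515.10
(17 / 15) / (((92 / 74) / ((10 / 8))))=1.14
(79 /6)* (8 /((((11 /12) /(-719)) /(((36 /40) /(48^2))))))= -56801/1760 = -32.27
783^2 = 613089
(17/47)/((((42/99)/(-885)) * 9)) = -55165/658 = -83.84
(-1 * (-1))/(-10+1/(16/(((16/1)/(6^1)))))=-6/59 = -0.10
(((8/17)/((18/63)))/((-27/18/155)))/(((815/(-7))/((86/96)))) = 65317/49878 = 1.31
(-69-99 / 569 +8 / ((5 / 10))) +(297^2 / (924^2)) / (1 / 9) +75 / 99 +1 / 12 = -252238545/4907056 = -51.40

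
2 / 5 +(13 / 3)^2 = 863/45 = 19.18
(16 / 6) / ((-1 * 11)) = -8/33 = -0.24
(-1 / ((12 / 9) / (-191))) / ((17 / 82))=23493/34 = 690.97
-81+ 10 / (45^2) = -32803/405 = -81.00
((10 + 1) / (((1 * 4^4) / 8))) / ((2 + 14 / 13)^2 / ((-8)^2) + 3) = 1859/17024 = 0.11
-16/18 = -8/9 = -0.89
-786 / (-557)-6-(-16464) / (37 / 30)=275018868/20609 = 13344.60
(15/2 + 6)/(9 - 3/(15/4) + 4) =135/122 = 1.11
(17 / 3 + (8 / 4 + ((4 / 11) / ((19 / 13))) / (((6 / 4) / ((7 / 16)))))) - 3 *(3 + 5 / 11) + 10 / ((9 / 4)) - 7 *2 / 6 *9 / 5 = -44767/18810 = -2.38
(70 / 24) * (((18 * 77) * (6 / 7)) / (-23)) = -3465/23 = -150.65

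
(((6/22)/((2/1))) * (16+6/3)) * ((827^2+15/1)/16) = 2308311/22 = 104923.23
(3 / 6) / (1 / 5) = 5/2 = 2.50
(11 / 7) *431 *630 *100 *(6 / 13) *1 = 256014000/13 = 19693384.62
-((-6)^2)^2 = -1296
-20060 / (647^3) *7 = -140420/270840023 = 0.00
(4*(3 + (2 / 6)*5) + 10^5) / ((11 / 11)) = 300056/3 = 100018.67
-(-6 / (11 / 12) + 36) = -324/11 = -29.45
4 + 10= 14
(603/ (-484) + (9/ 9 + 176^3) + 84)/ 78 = 879566707/12584 = 69895.64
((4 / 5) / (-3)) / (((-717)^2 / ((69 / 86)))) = -46/110529135 = 0.00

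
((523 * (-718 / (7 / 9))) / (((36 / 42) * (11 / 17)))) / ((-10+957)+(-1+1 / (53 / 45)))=-507507171/552013 = -919.38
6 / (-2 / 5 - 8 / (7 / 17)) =-105/347 = -0.30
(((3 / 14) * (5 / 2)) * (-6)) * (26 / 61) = -585/427 = -1.37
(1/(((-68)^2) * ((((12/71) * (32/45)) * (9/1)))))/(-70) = -71/24858624 = 0.00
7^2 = 49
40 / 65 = 8/13 = 0.62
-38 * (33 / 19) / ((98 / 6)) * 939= -185922/49 = -3794.33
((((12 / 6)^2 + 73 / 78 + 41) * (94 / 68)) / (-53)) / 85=-168401/11947260 = -0.01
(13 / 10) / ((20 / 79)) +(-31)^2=193227/200 = 966.14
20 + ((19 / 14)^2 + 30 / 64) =34983/1568 = 22.31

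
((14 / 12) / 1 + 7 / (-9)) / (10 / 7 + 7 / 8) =196/1161 = 0.17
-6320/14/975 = -632/1365 = -0.46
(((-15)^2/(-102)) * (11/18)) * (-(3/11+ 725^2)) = 72273475/102 = 708563.48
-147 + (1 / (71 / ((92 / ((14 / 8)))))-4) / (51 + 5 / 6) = -22731069/154567 = -147.06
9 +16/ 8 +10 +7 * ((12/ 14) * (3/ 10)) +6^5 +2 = 39004/5 = 7800.80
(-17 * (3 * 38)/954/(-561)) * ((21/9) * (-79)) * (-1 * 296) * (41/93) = 127512952/1463913 = 87.10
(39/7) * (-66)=-2574/7 = -367.71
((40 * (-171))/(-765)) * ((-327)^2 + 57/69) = 373826672/391 = 956078.45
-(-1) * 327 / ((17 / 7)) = 134.65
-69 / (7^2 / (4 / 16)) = -69/196 = -0.35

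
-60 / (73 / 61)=-3660/73 = -50.14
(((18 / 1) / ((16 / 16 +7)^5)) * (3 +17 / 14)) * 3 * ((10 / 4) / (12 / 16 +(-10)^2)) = 7965/46219264 = 0.00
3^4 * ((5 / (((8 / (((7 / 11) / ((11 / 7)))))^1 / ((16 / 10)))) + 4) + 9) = 131382/121 = 1085.80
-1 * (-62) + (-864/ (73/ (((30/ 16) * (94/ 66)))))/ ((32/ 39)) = 150833/6424 = 23.48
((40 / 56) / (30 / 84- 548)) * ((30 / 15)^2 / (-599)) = 40/4592533 = 0.00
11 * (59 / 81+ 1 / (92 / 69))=5269/324 = 16.26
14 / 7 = 2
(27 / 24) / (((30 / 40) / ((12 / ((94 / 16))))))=144/47 = 3.06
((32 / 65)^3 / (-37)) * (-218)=7143424/10161125 = 0.70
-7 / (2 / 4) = -14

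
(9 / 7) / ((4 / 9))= 81/28 = 2.89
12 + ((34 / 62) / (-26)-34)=-17749/806 = -22.02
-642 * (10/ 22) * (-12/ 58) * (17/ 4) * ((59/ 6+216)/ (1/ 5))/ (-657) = -61618625/139722 = -441.01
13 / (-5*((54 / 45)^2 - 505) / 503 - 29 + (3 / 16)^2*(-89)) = -8369920/17463091 = -0.48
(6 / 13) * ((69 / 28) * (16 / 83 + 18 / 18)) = 20493/15106 = 1.36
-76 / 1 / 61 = -76/61 = -1.25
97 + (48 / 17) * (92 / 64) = 1718/17 = 101.06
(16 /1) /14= 8/7 = 1.14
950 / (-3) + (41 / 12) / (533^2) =-8776733/27716 = -316.67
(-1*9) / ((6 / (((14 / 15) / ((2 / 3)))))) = -21/10 = -2.10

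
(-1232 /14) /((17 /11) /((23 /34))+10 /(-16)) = -178112/3359 = -53.03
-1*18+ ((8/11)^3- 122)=-139.62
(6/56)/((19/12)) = 9/133 = 0.07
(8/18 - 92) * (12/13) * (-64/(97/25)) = 5273600/3783 = 1394.03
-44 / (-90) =22/45 = 0.49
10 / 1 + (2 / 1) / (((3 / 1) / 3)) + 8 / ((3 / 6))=28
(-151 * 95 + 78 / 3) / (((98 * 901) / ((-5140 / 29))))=36799830/1280321 = 28.74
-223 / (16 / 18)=-2007/8 = -250.88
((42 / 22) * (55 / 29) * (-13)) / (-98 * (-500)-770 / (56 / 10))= -182/188935 = 0.00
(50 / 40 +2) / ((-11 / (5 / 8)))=-65/352 = -0.18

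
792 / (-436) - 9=-1179/109 = -10.82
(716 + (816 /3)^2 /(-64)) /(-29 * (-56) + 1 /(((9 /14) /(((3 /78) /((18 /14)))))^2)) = -44352360/163700747 = -0.27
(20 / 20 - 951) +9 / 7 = -6641/7 = -948.71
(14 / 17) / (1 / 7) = 98/17 = 5.76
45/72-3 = -19/8 = -2.38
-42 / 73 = -0.58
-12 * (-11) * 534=70488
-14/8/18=-7/72 = -0.10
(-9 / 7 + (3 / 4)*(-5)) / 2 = -141/56 = -2.52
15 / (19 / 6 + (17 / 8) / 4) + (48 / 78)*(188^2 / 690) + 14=15787466/318435 = 49.58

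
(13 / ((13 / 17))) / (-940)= -17/940 = -0.02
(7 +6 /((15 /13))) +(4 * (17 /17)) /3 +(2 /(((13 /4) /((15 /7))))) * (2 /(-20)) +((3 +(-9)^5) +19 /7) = -80575792/1365 = -59029.88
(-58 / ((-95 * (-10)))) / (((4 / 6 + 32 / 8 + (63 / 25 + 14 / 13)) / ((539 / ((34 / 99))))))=-8621613/743546 = -11.60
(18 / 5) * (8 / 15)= 48/25 = 1.92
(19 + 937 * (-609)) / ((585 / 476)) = -271612264/585 = -464294.47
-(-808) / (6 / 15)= 2020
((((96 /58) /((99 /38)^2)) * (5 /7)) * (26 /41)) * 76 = 8.39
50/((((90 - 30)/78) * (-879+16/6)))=-195/2629 = -0.07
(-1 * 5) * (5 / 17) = -25/17 = -1.47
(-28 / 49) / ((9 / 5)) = -20/63 = -0.32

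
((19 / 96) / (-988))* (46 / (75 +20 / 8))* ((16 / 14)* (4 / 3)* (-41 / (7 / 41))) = 38663/888615 = 0.04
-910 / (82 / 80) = -887.80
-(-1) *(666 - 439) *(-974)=-221098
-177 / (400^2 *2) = -177/320000 = 0.00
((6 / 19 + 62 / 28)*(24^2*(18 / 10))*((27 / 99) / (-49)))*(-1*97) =507625056/358435 = 1416.23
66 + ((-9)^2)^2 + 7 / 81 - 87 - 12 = 6528.09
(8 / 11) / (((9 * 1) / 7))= 56/99 = 0.57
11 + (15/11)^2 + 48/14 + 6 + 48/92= 444358/19481 = 22.81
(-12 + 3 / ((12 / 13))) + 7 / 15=-497/60 = -8.28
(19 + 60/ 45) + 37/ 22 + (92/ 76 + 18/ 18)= 30379/1254 = 24.23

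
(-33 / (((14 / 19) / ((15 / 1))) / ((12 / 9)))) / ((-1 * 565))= 1254/791 = 1.59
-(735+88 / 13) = -9643/13 = -741.77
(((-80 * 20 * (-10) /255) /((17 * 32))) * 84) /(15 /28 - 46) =-78400/367897 = -0.21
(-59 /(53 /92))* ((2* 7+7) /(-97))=113988/5141 = 22.17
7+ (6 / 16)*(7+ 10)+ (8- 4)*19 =715/8 = 89.38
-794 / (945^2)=-794/893025 = 0.00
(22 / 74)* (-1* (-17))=187/37 = 5.05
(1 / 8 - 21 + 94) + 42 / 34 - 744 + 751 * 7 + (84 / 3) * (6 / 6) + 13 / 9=5650969/1224 = 4616.80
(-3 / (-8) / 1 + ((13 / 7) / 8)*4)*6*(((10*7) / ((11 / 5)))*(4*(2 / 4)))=5475/11 = 497.73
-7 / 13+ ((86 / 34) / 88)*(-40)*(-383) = 439.81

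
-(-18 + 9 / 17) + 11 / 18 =5533/306 = 18.08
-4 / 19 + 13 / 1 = 243/19 = 12.79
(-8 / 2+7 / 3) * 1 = -5/3 = -1.67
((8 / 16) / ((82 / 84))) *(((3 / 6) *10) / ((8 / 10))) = 525/164 = 3.20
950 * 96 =91200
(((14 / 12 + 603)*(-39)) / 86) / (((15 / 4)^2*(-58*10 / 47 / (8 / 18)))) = 2444/3483 = 0.70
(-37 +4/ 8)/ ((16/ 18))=-657/16 = -41.06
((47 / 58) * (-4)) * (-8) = 752/29 = 25.93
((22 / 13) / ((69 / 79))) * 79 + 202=318496/897 = 355.07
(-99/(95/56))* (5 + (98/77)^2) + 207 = -187389/1045 = -179.32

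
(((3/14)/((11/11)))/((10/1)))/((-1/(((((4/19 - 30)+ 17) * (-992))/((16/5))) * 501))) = -11322099/266 = -42564.28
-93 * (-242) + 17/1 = 22523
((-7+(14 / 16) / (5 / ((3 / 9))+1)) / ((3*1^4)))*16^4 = -151722.67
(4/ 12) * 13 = 13/3 = 4.33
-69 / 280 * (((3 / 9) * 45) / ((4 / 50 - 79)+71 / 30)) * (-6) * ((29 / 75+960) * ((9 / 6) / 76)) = -7062633/1286096 = -5.49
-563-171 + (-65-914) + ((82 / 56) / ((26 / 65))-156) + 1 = -104403/56 = -1864.34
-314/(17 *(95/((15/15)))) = -314/1615 = -0.19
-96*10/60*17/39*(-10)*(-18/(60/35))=-9520/13 = -732.31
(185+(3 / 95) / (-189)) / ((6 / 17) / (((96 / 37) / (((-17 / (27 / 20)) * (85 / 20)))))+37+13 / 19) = 53146752/8734495 = 6.08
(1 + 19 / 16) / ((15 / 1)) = 7/48 = 0.15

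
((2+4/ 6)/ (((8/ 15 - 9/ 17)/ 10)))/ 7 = 6800/7 = 971.43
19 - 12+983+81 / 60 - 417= 11487/20 = 574.35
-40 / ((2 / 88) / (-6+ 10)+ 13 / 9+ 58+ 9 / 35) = -2217600/3310171 = -0.67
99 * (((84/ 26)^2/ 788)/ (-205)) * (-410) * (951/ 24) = 13839903/133172 = 103.93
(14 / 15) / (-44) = -7/330 = -0.02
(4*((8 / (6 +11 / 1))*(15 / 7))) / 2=240/119 = 2.02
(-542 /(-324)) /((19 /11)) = 2981/3078 = 0.97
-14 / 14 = -1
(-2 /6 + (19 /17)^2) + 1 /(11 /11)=1661/867 = 1.92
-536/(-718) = 268/359 = 0.75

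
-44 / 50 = -22/25 = -0.88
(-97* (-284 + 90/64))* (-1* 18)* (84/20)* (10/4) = -165785319/32 = -5180791.22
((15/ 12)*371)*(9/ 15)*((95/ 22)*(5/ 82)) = 528675/7216 = 73.26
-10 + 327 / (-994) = -10.33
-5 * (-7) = 35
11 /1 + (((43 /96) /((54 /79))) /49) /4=11180101/1016064 = 11.00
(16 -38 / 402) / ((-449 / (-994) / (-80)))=-254225440/90249 = -2816.93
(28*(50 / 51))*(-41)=-57400/51 = -1125.49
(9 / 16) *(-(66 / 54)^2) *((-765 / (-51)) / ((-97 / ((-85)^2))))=4371125/4656 = 938.82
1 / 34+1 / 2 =9/17 = 0.53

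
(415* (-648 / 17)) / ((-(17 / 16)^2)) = 68843520/4913 = 14012.52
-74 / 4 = -37/2 = -18.50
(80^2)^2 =40960000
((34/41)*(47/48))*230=91885/492 = 186.76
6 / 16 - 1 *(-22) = 22.38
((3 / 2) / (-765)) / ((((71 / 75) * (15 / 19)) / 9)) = -57/2414 = -0.02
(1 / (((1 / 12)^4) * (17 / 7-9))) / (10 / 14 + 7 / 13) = -1100736/437 = -2518.85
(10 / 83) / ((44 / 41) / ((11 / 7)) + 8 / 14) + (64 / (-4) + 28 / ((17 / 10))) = 28783/50796 = 0.57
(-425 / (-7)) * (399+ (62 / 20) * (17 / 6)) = 2079695/84 = 24758.27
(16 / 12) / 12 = 1/9 = 0.11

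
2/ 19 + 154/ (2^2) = 1467/38 = 38.61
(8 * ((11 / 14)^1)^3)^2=1771561/117649 = 15.06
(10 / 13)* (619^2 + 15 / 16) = 30652955/104 = 294739.95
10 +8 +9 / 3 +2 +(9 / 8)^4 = 100769/4096 = 24.60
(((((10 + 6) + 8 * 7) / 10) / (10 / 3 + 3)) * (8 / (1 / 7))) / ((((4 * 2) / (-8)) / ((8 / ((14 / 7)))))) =-24192/95 = -254.65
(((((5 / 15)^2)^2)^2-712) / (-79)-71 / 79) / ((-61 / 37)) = -155607200/31617459 = -4.92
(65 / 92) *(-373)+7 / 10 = -120903/460 = -262.83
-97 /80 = -1.21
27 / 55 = 0.49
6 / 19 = 0.32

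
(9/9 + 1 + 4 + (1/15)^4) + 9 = 759376/50625 = 15.00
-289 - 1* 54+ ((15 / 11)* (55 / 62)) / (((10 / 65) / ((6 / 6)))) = -335.14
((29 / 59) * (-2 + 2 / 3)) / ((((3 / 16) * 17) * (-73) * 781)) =1856/514656351 = 0.00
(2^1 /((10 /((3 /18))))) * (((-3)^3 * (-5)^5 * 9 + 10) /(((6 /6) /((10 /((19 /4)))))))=3037540/57 = 53290.18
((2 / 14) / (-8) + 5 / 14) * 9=171/56 = 3.05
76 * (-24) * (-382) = 696768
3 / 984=1/328 = 0.00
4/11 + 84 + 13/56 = 52111/616 = 84.60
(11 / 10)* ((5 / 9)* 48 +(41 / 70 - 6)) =49093/2100 = 23.38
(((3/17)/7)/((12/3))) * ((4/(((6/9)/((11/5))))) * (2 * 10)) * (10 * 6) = 11880/119 = 99.83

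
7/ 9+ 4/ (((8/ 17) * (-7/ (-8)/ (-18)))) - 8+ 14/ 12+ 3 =-22417/126 = -177.91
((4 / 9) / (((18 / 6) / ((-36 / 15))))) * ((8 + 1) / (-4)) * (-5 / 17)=-4/17 = -0.24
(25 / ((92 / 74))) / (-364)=-925/16744 = -0.06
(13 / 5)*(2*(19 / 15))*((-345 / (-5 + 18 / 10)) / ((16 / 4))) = 5681/32 = 177.53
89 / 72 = 1.24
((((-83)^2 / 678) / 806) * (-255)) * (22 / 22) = -585565/182156 = -3.21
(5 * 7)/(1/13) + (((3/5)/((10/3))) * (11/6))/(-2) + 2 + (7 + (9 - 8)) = 92967/200 = 464.84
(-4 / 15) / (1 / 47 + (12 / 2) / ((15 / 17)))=-188/4809 = -0.04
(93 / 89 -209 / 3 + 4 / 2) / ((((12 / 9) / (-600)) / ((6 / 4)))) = 4002300/89 = 44969.66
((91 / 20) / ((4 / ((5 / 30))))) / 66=91/31680 = 0.00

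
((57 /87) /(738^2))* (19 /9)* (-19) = -6859/142152084 = 0.00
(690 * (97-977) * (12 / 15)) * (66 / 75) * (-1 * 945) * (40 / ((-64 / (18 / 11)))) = -413138880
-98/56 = -7/4 = -1.75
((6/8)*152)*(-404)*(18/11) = -829008/11 = -75364.36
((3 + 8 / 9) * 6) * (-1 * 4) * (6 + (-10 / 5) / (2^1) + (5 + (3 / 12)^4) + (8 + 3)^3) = -125160.36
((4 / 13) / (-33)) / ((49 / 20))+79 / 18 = 4.39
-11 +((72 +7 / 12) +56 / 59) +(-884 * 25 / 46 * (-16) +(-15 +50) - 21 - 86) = 125020231/16284 = 7677.49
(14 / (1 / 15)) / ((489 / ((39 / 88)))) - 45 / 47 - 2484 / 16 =-13147719/84271 = -156.02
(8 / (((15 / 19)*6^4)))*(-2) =-19/1215 = -0.02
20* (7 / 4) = 35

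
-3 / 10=-0.30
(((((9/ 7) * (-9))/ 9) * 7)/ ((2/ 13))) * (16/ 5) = -936/5 = -187.20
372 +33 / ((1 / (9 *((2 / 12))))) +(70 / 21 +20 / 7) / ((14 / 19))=126391/294 = 429.90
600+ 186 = 786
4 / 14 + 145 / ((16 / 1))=1047/112 = 9.35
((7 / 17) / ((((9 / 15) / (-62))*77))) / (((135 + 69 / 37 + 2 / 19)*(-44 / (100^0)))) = 21793/237682236 = 0.00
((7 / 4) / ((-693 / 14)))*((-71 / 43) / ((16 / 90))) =2485/7568 = 0.33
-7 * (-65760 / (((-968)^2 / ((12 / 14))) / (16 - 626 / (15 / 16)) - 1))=-93751840/341827 = -274.27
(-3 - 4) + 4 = -3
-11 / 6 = -1.83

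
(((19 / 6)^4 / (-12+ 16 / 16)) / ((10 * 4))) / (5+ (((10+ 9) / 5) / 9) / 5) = -651605/14496768 = -0.04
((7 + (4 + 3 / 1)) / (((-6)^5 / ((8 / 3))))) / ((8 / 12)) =-7/972 = -0.01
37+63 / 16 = 655/16 = 40.94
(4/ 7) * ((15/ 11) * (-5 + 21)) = 12.47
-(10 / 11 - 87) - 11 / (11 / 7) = 870/11 = 79.09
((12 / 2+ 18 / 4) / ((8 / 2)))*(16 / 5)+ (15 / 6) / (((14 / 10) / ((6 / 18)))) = 1889/210 = 9.00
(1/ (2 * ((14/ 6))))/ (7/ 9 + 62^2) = 27/484442 = 0.00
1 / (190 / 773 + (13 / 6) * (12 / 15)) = 11595/22948 = 0.51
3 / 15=1/5 = 0.20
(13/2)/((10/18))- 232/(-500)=3041/250 = 12.16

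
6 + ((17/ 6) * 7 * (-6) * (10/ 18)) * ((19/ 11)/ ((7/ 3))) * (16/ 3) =-25246/99 = -255.01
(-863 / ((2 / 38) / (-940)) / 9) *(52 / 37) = 801485360/333 = 2406862.94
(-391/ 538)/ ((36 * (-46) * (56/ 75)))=425/723072 = 0.00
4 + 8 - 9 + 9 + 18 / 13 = 174/13 = 13.38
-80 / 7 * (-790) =63200/7 = 9028.57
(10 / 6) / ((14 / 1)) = 0.12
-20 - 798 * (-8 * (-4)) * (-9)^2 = -2068436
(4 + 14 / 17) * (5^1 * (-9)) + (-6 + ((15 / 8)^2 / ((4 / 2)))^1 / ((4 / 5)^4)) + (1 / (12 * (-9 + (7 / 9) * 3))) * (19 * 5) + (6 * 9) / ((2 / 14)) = 158.05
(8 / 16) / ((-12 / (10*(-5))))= 25/12 = 2.08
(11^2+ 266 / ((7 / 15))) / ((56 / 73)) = 50443/56 = 900.77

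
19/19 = 1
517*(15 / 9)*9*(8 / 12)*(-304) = -1571680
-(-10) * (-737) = -7370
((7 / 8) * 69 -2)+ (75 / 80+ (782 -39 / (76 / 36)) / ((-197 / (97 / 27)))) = 73392025/1616976 = 45.39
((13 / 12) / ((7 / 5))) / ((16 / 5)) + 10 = 13765/1344 = 10.24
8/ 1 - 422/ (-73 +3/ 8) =13.81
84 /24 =7/2 = 3.50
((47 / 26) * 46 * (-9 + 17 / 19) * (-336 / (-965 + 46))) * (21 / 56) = -92.41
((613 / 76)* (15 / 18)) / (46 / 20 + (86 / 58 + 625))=444425/41575116 = 0.01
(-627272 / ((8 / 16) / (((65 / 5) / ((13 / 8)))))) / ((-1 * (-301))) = -10036352/301 = -33343.36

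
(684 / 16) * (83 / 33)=4731/44 = 107.52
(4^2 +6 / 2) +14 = 33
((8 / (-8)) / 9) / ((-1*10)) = 1/90 = 0.01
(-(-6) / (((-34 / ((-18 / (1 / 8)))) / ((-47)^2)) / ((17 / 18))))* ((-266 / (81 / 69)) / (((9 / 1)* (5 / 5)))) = -108117296/81 = -1334781.43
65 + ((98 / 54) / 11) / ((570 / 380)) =58013/891 = 65.11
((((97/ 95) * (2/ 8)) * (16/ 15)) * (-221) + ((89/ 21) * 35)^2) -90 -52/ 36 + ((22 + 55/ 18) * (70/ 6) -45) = 566825861/25650 = 22098.47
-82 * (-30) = 2460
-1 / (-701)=1/701 = 0.00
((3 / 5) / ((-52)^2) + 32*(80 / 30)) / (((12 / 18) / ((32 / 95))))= 3461129/80275 = 43.12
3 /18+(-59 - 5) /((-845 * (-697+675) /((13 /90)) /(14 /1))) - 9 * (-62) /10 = 3601007/64350 = 55.96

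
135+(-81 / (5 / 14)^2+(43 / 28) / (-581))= -203367343/406700 = -500.04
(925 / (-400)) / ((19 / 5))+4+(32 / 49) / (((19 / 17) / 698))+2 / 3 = 18407525/44688 = 411.91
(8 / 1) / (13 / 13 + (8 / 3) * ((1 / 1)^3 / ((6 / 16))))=72/73 = 0.99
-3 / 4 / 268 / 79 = -3/84688 = 0.00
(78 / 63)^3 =17576/9261 = 1.90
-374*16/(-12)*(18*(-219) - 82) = -6019904/3 = -2006634.67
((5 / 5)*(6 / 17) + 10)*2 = 352/17 = 20.71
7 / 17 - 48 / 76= -71/323 = -0.22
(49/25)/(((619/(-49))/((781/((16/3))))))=-5625543/247600 = -22.72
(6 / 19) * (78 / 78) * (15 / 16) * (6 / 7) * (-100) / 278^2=-3375/10278772 = 0.00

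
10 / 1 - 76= -66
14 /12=7/6 = 1.17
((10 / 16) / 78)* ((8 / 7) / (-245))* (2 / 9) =-1/120393 = 0.00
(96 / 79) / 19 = 0.06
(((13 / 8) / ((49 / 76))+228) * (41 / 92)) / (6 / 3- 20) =-926231/162288 = -5.71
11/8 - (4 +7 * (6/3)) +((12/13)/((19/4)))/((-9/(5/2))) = -98873/5928 = -16.68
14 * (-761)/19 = -10654/19 = -560.74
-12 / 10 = -6/5 = -1.20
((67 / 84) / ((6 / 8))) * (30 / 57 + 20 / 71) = 73030/84987 = 0.86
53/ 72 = 0.74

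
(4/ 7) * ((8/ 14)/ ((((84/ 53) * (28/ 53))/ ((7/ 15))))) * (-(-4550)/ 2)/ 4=182585/1764 = 103.51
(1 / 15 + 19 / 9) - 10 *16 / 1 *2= -14302/45 = -317.82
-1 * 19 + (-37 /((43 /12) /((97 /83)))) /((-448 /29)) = -7282589/399728 = -18.22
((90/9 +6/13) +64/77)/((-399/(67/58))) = -126228/3860857 = -0.03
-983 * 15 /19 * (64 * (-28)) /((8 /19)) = 3302880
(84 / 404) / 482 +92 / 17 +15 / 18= 7753144/1241391 = 6.25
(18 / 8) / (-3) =-3/4 = -0.75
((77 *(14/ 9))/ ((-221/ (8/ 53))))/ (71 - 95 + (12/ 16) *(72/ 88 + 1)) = 94864/26248833 = 0.00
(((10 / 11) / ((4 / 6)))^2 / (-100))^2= 81/234256 = 0.00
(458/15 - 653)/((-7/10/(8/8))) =18674/21 = 889.24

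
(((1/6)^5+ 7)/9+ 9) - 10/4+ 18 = 1769041/69984 = 25.28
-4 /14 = -2/7 = -0.29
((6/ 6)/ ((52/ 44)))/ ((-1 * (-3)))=11/39 = 0.28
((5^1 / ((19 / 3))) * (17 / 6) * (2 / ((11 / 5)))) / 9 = 425/1881 = 0.23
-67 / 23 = -2.91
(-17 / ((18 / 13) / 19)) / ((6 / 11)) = -46189/108 = -427.68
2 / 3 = 0.67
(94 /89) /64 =47/2848 = 0.02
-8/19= -0.42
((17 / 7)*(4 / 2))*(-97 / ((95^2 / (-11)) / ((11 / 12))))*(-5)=-199529/75810 = -2.63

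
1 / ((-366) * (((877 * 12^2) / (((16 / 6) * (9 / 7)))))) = -1/13481244 = 0.00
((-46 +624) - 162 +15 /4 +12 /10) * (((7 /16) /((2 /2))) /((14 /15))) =197.32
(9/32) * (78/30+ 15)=99/20 = 4.95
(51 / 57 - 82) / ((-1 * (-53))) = -1541/1007 = -1.53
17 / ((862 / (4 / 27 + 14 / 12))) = 1207/46548 = 0.03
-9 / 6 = -3/2 = -1.50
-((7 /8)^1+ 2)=-23/8 = -2.88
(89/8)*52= 1157/2 = 578.50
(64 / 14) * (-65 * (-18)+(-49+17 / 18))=46160/9 = 5128.89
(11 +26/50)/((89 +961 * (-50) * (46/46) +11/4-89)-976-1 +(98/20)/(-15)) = -3456/14707373 = 0.00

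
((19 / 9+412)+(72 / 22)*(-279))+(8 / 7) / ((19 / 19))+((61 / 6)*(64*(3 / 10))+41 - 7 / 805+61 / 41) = -850064414/3267495 = -260.16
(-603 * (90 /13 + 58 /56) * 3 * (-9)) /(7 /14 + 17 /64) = 754656912/4459 = 169243.53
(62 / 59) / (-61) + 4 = 14334/3599 = 3.98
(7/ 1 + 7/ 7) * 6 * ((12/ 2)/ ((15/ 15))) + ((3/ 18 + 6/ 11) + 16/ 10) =95803/330 = 290.31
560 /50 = 56/5 = 11.20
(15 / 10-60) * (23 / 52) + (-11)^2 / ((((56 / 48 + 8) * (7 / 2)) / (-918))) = -976653/280 = -3488.05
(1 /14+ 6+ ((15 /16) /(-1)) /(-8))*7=5545/128 = 43.32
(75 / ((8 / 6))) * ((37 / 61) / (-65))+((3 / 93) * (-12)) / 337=-17432319/33137884 = -0.53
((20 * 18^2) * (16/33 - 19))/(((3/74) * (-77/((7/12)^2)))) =1582490/121 = 13078.43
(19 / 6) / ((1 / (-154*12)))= -5852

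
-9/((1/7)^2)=-441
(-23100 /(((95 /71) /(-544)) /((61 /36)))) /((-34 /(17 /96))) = -28346395/342 = -82884.20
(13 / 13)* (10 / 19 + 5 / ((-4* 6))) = 145/456 = 0.32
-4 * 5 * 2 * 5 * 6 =-1200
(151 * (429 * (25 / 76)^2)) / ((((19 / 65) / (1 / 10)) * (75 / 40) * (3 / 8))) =70177250/20577 = 3410.47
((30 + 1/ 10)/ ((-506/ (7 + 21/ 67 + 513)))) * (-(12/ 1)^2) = 377753796/84755 = 4457.01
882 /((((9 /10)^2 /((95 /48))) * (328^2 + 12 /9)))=16625/829944 = 0.02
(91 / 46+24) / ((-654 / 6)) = -0.24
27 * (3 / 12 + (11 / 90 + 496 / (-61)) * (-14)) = 3701631/1220 = 3034.12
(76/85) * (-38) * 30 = -17328/17 = -1019.29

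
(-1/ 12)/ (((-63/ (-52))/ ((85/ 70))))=-221/2646 = -0.08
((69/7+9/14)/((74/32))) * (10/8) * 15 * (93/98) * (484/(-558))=-18150/259 = -70.08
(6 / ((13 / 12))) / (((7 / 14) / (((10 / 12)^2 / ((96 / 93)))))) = 7.45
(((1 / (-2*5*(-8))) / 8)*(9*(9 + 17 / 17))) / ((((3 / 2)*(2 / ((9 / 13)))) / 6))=0.19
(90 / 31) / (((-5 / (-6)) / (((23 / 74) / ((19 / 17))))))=21114/21793 = 0.97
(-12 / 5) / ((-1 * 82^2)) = 3/8405 = 0.00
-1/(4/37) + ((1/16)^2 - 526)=-535.25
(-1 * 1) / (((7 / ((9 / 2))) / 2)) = -9/7 = -1.29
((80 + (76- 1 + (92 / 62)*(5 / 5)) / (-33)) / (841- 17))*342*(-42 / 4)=-95124393/280984 = -338.54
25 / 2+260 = 545/2 = 272.50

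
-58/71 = -0.82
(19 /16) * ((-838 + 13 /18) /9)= -286349/2592 = -110.47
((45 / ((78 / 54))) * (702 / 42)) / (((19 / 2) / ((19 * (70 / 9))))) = 8100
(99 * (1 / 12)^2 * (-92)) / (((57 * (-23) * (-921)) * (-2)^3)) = 11/1679904 = 0.00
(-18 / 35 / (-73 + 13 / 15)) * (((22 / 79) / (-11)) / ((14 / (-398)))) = 10746/2094211 = 0.01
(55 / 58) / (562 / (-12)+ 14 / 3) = -15/667 = -0.02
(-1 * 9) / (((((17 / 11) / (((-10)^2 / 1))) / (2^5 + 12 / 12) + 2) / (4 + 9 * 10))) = -30709800/72617 = -422.90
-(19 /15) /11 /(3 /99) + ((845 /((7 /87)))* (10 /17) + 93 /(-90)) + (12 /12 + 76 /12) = 1470895/238 = 6180.23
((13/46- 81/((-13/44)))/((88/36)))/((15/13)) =492339/5060 = 97.30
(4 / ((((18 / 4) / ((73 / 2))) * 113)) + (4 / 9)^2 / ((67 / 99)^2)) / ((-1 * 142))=-1639850/324137223 = -0.01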